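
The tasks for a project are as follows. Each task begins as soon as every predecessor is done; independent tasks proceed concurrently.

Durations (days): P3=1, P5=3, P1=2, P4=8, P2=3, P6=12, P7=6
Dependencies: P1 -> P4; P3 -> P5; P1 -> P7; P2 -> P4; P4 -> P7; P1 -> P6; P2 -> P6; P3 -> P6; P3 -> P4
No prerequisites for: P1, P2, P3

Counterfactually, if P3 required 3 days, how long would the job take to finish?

Baseline: P2→P4→P7 = 3+8+6 = 17 → 17 days.
The longest path through P3 is only 15 days, so P3 has float 2.
No other chain overtakes it, so the finish is 17 days.

17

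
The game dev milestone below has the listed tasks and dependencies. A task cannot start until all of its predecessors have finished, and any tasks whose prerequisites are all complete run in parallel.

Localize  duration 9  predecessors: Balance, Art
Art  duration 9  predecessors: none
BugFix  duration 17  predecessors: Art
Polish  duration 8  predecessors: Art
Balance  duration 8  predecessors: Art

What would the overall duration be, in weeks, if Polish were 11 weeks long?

As given, the longest chain is Art→Balance→Localize = 9+8+9 = 26, so the finish is 26 weeks.
Polish has 9 weeks of float (longest path through it is 17).
That remains the longest chain; total 26 weeks.

26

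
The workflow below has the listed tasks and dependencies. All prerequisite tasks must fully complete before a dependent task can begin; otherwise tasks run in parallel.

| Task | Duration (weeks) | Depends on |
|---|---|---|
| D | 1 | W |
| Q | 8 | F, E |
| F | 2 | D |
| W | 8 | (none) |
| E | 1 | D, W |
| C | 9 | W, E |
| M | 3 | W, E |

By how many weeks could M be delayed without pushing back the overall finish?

6

The longest chain is W→D→F→Q = 8+1+2+8 = 19; overall finish 19 weeks.
Longest path through M: 13 weeks (earliest finish 13, latest finish 19).
Float = 19 − 13 = 6.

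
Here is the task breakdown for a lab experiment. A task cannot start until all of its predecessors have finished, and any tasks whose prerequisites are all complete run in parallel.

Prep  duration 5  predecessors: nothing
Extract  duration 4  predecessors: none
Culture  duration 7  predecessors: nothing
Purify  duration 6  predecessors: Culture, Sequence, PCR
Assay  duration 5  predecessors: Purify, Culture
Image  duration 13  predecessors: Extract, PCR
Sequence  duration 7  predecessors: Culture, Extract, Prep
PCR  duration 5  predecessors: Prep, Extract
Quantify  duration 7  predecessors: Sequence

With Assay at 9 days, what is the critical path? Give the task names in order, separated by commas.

Culture, Sequence, Purify, Assay

Baseline: Culture→Sequence→Purify→Assay = 7+7+6+5 = 25 → 25 days.
Since Assay is critical, the +4 change carries straight to that chain (now 29 days).
No other chain overtakes it, so the finish is 29 days.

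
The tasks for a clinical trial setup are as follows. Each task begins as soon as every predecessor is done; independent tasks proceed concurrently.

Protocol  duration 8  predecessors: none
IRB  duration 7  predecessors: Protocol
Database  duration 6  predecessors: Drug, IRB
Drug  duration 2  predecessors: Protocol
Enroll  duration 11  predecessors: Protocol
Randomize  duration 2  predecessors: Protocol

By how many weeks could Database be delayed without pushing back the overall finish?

0

The longest chain is Protocol→IRB→Database = 8+7+6 = 21; overall finish 21 weeks.
The longest chain containing Database totals 21 weeks.
So Database can slip 21 − 21 = 0 weeks.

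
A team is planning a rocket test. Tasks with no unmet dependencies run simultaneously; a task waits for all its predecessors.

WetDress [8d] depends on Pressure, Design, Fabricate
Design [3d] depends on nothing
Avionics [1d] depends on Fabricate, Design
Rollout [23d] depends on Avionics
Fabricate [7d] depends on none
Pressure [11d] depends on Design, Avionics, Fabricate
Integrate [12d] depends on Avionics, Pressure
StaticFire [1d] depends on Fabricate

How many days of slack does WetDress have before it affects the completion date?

The longest chain is Fabricate→Avionics→Pressure→Integrate = 7+1+11+12 = 31; overall finish 31 days.
The longest chain containing WetDress totals 27 days.
Float = 31 − 27 = 4.

4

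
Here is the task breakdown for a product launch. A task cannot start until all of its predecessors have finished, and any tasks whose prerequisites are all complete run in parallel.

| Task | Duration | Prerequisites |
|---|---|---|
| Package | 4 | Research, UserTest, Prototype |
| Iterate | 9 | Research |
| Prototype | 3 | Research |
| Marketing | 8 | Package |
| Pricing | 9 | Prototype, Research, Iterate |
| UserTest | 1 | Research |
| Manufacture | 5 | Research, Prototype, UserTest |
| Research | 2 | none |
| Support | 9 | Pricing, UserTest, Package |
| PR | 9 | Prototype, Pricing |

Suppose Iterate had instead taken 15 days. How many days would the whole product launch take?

Critical path before the change: Research→Iterate→Pricing→PR = 2+9+9+9 = 29 giving 29 days.
Iterate lies on that path, so at 15 days the path becomes 35 days.
That remains the longest chain; total 35 days.

35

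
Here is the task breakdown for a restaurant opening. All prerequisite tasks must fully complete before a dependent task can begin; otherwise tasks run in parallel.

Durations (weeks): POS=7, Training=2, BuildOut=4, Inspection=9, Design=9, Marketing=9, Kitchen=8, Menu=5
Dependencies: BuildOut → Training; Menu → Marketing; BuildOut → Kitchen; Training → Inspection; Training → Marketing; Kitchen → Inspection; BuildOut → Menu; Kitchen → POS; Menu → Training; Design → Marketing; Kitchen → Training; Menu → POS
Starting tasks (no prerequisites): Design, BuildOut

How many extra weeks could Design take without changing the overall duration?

Critical path: BuildOut→Kitchen→Training→Marketing = 4+8+2+9 = 23, so the finish is 23 weeks.
The longest chain containing Design totals 18 weeks.
Slack of Design = 5 − 0 = 5 weeks.

5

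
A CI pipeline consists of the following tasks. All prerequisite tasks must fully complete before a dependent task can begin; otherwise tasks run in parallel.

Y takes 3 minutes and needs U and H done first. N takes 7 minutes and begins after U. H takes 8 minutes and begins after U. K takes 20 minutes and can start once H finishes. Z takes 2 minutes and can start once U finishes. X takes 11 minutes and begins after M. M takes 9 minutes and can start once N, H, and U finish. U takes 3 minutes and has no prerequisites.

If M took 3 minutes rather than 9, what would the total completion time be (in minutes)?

31

Actual critical path: U→H→M→X = 3+8+9+11 = 31 ⇒ 31 minutes.
M is on the critical path; changing it to 3 makes that path 25 minutes.
New critical path: U→H→K = 3+8+20 = 31 ⇒ 31 minutes.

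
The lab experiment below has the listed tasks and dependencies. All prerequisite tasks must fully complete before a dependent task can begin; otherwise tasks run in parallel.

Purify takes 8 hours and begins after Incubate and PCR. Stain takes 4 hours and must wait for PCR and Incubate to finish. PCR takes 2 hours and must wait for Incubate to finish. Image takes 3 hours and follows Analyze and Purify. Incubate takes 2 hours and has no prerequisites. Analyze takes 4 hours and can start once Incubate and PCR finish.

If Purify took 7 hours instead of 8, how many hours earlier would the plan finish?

1

Baseline: Incubate→PCR→Purify→Image = 2+2+8+3 = 15 → 15 hours.
Purify lies on that path, so at 7 hours the path becomes 14 hours.
That remains the longest chain; total 14 hours.
Change in finish: 14 − 15 = -1 hours.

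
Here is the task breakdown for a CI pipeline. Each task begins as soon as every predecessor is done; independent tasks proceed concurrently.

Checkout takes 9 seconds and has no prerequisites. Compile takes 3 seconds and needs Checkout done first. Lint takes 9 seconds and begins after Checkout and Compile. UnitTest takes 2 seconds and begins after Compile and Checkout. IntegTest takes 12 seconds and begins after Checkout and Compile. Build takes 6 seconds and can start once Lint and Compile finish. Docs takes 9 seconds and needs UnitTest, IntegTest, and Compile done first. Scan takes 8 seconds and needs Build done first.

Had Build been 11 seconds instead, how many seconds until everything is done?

40

Critical path before the change: Checkout→Compile→Lint→Build→Scan = 9+3+9+6+8 = 35 giving 35 seconds.
Build is on the critical path; changing it to 11 makes that path 40 seconds.
The critical path is still Checkout→Compile→Lint→Build→Scan; finish is now 40 seconds.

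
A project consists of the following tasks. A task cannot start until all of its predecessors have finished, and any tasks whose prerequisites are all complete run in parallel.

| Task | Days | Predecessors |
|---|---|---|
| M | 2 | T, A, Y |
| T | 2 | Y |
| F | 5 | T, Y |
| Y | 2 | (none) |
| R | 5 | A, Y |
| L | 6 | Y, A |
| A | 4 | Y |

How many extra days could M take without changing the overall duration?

Critical path: Y→A→L = 2+4+6 = 12, so the finish is 12 days.
M finishes as early as 8 and must finish by 12.
So M can slip 12 − 8 = 4 days.

4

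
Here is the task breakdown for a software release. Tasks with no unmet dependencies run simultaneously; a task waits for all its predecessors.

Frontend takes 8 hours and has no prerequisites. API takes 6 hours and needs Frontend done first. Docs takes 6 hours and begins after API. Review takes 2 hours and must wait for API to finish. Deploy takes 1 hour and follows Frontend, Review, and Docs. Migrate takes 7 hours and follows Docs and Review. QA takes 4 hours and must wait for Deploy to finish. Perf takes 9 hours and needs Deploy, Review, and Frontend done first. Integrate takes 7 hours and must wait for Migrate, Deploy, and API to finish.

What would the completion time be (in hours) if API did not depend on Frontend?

26

Before: longest chain Frontend→API→Docs→Migrate→Integrate = 8+6+6+7+7 = 34, finish 34.
Without Frontend→API, API's earliest start moves from 8 to 0.
The longest chain is now API→Docs→Migrate→Integrate = 6+6+7+7 = 26, so the plan takes 26 hours.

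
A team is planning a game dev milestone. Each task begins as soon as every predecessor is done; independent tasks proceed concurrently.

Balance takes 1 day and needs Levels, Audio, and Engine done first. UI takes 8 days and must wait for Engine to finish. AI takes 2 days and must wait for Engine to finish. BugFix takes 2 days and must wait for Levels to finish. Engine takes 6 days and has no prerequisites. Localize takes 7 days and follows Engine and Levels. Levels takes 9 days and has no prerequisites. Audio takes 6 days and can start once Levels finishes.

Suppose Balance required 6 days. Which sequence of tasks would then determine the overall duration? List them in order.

Critical path before the change: Levels→Audio→Balance = 9+6+1 = 16 giving 16 days.
Balance lies on that path, so at 6 days the path becomes 21 days.
No other chain overtakes it, so the finish is 21 days.

Levels, Audio, Balance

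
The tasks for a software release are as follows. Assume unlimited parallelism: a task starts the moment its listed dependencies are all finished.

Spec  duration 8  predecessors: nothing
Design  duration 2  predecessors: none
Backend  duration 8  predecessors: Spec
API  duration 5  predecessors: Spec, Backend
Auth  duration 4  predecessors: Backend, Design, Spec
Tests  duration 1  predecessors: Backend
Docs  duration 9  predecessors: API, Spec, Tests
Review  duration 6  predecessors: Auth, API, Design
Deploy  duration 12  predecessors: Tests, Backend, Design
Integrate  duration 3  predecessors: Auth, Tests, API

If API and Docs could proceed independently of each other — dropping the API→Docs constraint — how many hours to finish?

Original critical path: Spec→Backend→API→Docs = 8+8+5+9 = 30 ⇒ 30 hours.
Without API→Docs, Docs's earliest start moves from 21 to 17.
After: Spec→Backend→Tests→Deploy = 8+8+1+12 = 29 → 29 hours.

29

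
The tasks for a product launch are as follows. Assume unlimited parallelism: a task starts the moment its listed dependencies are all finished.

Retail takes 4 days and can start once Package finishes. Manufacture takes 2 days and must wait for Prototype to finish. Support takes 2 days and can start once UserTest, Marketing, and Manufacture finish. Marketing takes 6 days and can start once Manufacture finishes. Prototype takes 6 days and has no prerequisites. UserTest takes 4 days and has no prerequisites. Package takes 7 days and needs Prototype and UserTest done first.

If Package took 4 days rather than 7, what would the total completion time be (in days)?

16

The binding path is Prototype→Package→Retail = 6+7+4 = 17; finish at 17 days.
Package is on the critical path; changing it to 4 makes that path 14 days.
Now Prototype→Manufacture→Marketing→Support = 6+2+6+2 = 16 is longest, so the finish becomes 16 days.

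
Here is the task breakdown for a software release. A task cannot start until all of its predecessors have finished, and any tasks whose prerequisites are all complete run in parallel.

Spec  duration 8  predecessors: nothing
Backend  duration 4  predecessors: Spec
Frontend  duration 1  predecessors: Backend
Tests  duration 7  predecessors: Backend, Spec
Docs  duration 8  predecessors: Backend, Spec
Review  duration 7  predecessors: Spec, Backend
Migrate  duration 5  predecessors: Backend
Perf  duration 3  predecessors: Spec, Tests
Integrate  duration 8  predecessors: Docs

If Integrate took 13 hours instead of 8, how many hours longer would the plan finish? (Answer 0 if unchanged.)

Baseline: Spec→Backend→Docs→Integrate = 8+4+8+8 = 28 → 28 hours.
Since Integrate is critical, the +5 change carries straight to that chain (now 33 hours).
The critical path is still Spec→Backend→Docs→Integrate; finish is now 33 hours.
Change in finish: 33 − 28 = +5 hours.

5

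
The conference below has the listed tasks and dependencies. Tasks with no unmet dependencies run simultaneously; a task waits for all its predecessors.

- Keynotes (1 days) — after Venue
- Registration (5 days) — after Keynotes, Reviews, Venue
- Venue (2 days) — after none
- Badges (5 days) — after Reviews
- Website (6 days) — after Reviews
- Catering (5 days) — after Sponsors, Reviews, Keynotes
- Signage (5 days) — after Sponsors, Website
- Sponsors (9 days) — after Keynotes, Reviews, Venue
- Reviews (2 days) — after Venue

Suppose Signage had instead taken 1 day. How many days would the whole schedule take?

The binding path is Venue→Reviews→Sponsors→Signage = 2+2+9+5 = 18; finish at 18 days.
Signage lies on that path, so at 1 day the path becomes 14 days.
The binding chain switches to Venue→Reviews→Sponsors→Catering = 2+2+9+5 = 18; finish 18 days.

18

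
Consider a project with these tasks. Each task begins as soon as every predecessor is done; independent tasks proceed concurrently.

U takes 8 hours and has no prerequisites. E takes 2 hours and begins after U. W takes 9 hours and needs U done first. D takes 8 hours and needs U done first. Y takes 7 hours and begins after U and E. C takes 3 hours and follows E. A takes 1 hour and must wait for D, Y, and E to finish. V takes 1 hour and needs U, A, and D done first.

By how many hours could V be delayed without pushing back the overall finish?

Critical path: U→E→Y→A→V = 8+2+7+1+1 = 19, so the finish is 19 hours.
V finishes as early as 19 and must finish by 19.
Slack of V = 18 − 18 = 0 hours.

0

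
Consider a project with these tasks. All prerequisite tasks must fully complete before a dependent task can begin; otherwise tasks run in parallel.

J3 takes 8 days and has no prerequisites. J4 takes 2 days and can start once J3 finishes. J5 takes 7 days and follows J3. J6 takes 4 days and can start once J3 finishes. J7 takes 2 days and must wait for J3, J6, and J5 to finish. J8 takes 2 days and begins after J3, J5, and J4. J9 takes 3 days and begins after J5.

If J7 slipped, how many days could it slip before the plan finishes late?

1

The longest chain is J3→J5→J9 = 8+7+3 = 18; overall finish 18 days.
Longest path through J7: 17 days (earliest finish 17, latest finish 18).
So J7 can slip 18 − 17 = 1 day.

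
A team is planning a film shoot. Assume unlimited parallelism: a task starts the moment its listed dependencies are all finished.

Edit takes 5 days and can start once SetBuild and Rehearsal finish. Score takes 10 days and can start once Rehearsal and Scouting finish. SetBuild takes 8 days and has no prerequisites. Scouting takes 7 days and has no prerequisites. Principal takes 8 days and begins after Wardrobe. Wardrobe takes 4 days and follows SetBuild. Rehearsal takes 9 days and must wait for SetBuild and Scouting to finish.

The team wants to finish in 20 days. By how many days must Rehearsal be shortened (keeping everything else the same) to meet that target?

7

Current finish: 27 days; target: 20.
Rehearsal is on every critical path, so each day cut from Rehearsal cuts the finish by one (this holds down to a finish of 20).
Need 27 − 20 = 7 days off Rehearsal → Rehearsal becomes 2 days, finish becomes 20.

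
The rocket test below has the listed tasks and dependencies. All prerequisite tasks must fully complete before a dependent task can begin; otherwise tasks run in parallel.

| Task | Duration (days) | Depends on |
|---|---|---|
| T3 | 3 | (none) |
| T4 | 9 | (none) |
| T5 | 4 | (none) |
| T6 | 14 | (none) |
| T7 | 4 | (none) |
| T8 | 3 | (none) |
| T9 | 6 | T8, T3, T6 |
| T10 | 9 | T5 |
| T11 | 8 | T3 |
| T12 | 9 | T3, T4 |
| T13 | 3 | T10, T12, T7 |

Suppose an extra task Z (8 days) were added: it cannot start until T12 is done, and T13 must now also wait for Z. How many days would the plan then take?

29

Originally the plan takes 21 days.
With Z inserted, T13 now waits for max(T10, T12, T7, Z).
New critical path: T4→T12→Z→T13 = 9+9+8+3 = 29 ⇒ 29 days.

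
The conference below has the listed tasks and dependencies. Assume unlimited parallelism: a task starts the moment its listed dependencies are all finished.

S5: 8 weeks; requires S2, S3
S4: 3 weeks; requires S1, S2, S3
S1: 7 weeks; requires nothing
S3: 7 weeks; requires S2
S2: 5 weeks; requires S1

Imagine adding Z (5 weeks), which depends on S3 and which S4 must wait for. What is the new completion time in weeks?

27

Originally the project takes 27 weeks.
With Z inserted, S4 now waits for max(S1, S2, S3, Z).
New critical path: S1→S2→S3→Z→S4 = 7+5+7+5+3 = 27 ⇒ 27 weeks.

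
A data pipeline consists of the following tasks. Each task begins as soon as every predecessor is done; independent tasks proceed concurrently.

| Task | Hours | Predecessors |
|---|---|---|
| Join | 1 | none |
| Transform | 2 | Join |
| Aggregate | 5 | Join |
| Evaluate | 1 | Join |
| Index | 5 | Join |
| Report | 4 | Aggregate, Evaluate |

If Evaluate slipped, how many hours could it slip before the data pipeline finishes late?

4

Join→Aggregate→Report = 1+5+4 = 10 sets the makespan at 10 hours.
Longest path through Evaluate: 6 hours (earliest finish 2, latest finish 6).
Slack of Evaluate = 5 − 1 = 4 hours.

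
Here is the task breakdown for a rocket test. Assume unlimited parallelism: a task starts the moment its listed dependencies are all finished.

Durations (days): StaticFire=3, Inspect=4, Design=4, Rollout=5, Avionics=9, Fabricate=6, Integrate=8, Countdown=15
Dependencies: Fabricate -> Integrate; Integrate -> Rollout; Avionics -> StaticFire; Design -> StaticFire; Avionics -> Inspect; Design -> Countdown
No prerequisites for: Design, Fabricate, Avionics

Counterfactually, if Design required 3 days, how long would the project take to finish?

19

Baseline: Design→Countdown = 4+15 = 19 → 19 days.
Design is on the critical path; changing it to 3 makes that path 18 days.
Now Fabricate→Integrate→Rollout = 6+8+5 = 19 is longest, so the finish becomes 19 days.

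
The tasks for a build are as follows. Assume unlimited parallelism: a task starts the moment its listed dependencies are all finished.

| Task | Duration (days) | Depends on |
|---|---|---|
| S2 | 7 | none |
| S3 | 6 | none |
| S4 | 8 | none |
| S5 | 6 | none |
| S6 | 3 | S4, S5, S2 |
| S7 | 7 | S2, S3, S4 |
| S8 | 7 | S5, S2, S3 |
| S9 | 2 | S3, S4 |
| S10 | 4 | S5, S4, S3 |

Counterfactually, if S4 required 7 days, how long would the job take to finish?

14

As given, the longest chain is S4→S7 = 8+7 = 15, so the finish is 15 days.
S4 lies on that path, so at 7 days the path becomes 14 days.
New critical path: S2→S7 = 7+7 = 14 ⇒ 14 days.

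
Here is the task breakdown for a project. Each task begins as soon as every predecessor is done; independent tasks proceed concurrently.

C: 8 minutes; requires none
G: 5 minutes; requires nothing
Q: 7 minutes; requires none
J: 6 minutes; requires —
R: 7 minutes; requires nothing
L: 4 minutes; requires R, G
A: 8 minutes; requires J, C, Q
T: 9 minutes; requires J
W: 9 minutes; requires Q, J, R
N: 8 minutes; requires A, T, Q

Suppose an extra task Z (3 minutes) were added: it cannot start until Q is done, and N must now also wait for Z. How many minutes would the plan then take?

24

Originally the plan takes 24 minutes.
With Z inserted, N now waits for max(A, T, Q, Z).
New critical path: C→A→N = 8+8+8 = 24 ⇒ 24 minutes.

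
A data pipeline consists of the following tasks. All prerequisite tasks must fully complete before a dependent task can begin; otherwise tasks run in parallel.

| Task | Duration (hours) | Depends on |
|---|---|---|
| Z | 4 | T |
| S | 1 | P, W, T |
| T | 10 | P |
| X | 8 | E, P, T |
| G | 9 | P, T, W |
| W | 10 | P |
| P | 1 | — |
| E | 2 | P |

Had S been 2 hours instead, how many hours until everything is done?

Baseline: P→T→G = 1+10+9 = 20 → 20 hours.
The longest path through S is only 12 hours, so S has float 8.
That remains the longest chain; total 20 hours.

20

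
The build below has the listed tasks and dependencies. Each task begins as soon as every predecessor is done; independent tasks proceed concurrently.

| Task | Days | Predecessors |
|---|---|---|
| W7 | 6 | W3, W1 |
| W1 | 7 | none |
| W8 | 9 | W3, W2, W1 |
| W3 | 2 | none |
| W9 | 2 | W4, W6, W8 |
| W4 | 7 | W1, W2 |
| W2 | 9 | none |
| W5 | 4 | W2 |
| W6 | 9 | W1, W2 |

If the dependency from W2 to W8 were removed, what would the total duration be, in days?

Before: longest chain W2→W6→W9 = 9+9+2 = 20, finish 20.
Without W2→W8, W8's earliest start moves from 9 to 7.
New critical path: W2→W6→W9 = 9+9+2 = 20 ⇒ 20 days.

20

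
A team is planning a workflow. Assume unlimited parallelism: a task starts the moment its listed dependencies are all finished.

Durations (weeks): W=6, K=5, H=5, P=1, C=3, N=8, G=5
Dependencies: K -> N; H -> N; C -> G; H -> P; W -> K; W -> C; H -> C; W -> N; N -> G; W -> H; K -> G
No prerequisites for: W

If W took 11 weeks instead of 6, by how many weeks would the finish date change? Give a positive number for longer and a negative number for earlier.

The binding path is W→K→N→G = 6+5+8+5 = 24; finish at 24 weeks.
W lies on that path, so at 11 weeks the path becomes 29 weeks.
The critical path is still W→K→N→G; finish is now 29 weeks.
Change in finish: 29 − 24 = +5 weeks.

5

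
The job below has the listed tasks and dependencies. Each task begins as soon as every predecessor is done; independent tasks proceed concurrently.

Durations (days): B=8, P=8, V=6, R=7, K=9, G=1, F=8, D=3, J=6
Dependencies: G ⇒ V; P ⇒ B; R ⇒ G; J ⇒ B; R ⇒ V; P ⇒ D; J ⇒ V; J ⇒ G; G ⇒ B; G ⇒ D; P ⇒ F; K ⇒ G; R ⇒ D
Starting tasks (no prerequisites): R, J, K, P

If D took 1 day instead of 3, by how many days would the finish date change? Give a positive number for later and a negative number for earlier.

0

Baseline: K→G→B = 9+1+8 = 18 → 18 days.
The longest path through D is only 13 days, so D has float 5.
The critical path is still K→G→B; finish is now 18 days.
Change in finish: 18 − 18 = +0 days.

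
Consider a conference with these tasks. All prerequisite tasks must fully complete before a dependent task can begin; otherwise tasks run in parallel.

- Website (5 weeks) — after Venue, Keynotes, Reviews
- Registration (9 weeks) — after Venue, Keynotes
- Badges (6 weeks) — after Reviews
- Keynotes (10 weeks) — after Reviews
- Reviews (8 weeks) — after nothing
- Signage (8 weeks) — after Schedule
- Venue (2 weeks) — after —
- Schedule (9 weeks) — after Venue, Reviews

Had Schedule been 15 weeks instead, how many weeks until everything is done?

31

The binding path is Reviews→Keynotes→Registration = 8+10+9 = 27; finish at 27 weeks.
Schedule is off the critical path — its longest chain is 25 weeks, giving 2 of slack.
New critical path: Reviews→Schedule→Signage = 8+15+8 = 31 ⇒ 31 weeks.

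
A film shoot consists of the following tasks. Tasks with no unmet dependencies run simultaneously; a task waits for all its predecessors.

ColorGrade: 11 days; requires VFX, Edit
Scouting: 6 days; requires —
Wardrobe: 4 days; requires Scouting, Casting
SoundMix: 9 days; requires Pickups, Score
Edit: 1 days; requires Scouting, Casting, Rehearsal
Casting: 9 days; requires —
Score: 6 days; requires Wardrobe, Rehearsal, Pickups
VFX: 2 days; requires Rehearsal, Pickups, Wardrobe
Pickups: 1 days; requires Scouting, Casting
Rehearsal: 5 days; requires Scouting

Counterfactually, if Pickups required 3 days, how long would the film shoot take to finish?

28

The binding path is Casting→Wardrobe→Score→SoundMix = 9+4+6+9 = 28; finish at 28 days.
Pickups is off the critical path — its longest chain is 25 days, giving 3 of slack.
That remains the longest chain; total 28 days.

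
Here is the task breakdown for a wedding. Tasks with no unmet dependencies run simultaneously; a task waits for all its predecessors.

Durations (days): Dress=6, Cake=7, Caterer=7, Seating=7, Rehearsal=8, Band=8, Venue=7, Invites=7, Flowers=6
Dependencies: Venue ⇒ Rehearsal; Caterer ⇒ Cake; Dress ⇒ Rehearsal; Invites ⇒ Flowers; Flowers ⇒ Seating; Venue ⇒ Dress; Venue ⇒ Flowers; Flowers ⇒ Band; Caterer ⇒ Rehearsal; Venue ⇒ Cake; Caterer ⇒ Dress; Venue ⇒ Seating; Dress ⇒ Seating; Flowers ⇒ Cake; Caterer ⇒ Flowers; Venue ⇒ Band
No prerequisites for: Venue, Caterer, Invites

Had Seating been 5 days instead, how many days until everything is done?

The binding path is Venue→Dress→Rehearsal = 7+6+8 = 21; finish at 21 days.
Seating has 1 day of float (longest path through it is 20).
That remains the longest chain; total 21 days.

21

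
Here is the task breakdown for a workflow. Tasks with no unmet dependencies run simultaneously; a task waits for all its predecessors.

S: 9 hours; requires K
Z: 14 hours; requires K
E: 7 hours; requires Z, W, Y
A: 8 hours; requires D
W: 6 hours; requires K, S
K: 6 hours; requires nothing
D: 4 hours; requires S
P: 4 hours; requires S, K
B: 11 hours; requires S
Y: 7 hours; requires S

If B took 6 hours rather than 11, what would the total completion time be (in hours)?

Baseline: K→S→Y→E = 6+9+7+7 = 29 → 29 hours.
B is off the critical path — its longest chain is 26 hours, giving 3 of slack.
No other chain overtakes it, so the finish is 29 hours.

29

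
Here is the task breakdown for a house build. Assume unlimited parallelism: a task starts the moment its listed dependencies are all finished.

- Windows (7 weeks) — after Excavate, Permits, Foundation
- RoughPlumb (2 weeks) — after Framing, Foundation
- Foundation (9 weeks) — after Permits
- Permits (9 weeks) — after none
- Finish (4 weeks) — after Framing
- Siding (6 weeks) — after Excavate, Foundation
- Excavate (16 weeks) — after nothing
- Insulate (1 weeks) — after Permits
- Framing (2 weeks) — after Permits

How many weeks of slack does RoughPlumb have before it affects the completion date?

5

Critical path: Permits→Foundation→Windows = 9+9+7 = 25, so the finish is 25 weeks.
RoughPlumb finishes as early as 20 and must finish by 25.
So RoughPlumb can slip 25 − 20 = 5 weeks.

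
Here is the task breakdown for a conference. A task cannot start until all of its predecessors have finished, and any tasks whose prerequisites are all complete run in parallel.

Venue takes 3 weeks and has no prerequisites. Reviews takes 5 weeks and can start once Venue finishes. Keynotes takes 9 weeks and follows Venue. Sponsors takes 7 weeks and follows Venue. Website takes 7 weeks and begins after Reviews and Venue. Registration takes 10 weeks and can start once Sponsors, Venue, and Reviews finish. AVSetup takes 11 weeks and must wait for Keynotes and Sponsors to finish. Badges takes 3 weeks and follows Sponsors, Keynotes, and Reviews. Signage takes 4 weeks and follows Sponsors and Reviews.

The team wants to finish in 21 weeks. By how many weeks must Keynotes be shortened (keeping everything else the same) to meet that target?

Current finish: 23 weeks; target: 21.
Keynotes is on every critical path, so each week cut from Keynotes cuts the finish by one (this holds down to a finish of 21).
Need 23 − 21 = 2 weeks off Keynotes → Keynotes becomes 7 weeks, finish becomes 21.

2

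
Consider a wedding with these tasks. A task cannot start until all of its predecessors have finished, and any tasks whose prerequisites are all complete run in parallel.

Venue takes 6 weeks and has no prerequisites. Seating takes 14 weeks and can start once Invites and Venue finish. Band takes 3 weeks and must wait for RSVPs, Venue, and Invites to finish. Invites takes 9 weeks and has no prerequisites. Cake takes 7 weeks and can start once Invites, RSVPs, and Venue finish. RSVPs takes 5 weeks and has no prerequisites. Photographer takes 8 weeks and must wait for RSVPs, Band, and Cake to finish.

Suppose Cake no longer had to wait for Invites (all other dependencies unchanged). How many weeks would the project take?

Original critical path: Invites→Cake→Photographer = 9+7+8 = 24 ⇒ 24 weeks.
Without Invites→Cake, Cake's earliest start moves from 9 to 6.
New critical path: Invites→Seating = 9+14 = 23 ⇒ 23 weeks.

23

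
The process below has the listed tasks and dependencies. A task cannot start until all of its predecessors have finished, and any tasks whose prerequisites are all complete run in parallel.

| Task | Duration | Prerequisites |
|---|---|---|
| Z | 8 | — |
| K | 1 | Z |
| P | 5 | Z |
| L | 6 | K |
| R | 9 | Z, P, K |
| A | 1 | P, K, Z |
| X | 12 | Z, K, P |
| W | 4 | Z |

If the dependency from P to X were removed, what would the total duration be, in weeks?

22

Original critical path: Z→P→X = 8+5+12 = 25 ⇒ 25 weeks.
Without P→X, X's earliest start moves from 13 to 9.
New critical path: Z→P→R = 8+5+9 = 22 ⇒ 22 weeks.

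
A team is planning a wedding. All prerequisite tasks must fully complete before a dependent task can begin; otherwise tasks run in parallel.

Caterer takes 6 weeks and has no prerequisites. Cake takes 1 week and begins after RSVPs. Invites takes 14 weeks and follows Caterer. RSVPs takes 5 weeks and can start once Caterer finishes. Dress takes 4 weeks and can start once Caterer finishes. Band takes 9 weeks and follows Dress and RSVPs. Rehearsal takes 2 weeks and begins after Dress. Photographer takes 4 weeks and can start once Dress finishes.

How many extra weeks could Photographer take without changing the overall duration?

Critical path: Caterer→Invites = 6+14 = 20, so the finish is 20 weeks.
The longest chain containing Photographer totals 14 weeks.
So Photographer can slip 20 − 14 = 6 weeks.

6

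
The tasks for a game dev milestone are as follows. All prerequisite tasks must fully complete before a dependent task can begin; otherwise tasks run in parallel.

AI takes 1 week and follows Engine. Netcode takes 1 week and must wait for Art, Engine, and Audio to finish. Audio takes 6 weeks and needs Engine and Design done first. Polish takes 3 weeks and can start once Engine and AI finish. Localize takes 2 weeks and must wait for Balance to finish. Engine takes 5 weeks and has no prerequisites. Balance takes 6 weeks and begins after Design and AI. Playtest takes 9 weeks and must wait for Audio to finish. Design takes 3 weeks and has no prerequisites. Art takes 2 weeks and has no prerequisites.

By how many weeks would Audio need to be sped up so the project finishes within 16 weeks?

4

Current finish: 20 weeks; target: 16.
Audio is on every critical path, so each week cut from Audio cuts the finish by one (this holds down to a finish of 15).
Need 20 − 16 = 4 weeks off Audio → Audio becomes 2 weeks, finish becomes 16.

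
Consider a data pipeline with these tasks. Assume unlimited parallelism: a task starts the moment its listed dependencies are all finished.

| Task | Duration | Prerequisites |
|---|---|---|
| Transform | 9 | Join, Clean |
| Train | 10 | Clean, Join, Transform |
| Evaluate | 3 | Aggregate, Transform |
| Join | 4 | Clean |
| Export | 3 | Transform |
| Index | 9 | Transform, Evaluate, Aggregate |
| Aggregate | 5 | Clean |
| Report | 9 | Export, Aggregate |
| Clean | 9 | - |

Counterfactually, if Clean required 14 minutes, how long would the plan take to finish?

39

Critical path before the change: Clean→Join→Transform→Evaluate→Index = 9+4+9+3+9 = 34 giving 34 minutes.
Since Clean is critical, the +5 change carries straight to that chain (now 39 minutes).
The critical path is still Clean→Join→Transform→Evaluate→Index; finish is now 39 minutes.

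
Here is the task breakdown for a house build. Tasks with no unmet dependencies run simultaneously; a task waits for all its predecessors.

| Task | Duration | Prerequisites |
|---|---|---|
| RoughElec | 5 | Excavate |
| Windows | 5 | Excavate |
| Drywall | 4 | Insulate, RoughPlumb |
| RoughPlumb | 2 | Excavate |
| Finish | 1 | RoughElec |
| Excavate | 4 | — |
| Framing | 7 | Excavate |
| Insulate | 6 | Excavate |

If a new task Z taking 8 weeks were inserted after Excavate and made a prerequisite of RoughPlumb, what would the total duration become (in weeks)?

Originally the job takes 14 weeks.
With Z inserted, RoughPlumb now waits for max(Excavate, Z).
New critical path: Excavate→Z→RoughPlumb→Drywall = 4+8+2+4 = 18 ⇒ 18 weeks.

18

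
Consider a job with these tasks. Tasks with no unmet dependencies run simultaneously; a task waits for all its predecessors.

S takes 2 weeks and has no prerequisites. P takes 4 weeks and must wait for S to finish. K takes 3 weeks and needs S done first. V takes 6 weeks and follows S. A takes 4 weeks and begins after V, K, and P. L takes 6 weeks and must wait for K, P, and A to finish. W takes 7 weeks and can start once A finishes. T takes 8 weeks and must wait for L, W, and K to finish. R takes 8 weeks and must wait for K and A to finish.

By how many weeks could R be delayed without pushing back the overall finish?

S→V→A→W→T = 2+6+4+7+8 = 27 sets the makespan at 27 weeks.
Longest path through R: 20 weeks (earliest finish 20, latest finish 27).
So R can slip 27 − 20 = 7 weeks.

7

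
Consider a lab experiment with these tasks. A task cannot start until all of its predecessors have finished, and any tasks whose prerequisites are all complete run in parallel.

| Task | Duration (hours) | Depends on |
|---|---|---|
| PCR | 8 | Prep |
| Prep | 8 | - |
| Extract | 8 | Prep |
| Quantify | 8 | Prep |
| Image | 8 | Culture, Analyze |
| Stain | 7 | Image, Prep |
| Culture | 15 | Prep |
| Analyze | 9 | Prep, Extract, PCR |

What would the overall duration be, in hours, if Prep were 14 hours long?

46

The binding path is Prep→Extract→Analyze→Image→Stain = 8+8+9+8+7 = 40; finish at 40 hours.
Since Prep is critical, the +6 change carries straight to that chain (now 46 hours).
That remains the longest chain; total 46 hours.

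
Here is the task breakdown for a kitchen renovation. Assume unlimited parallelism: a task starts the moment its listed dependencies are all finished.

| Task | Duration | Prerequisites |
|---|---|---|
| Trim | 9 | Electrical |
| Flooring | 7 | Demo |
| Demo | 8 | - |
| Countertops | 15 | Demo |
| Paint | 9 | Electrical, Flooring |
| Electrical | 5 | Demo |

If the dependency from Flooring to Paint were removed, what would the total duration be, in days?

Original critical path: Demo→Flooring→Paint = 8+7+9 = 24 ⇒ 24 days.
Without Flooring→Paint, Paint's earliest start moves from 15 to 13.
The longest chain is now Demo→Countertops = 8+15 = 23, so the project takes 23 days.

23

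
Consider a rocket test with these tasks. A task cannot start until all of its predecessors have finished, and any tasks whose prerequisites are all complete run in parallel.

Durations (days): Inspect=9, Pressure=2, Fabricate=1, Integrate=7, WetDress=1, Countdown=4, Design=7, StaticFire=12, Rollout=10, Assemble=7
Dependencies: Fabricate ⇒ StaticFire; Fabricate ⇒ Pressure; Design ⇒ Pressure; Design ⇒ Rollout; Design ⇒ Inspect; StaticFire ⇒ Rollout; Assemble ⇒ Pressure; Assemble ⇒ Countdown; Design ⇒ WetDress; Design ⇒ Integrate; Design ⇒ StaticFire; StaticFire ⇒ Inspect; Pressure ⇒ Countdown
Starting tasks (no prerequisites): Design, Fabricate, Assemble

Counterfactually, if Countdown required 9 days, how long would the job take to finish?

Actual critical path: Design→StaticFire→Rollout = 7+12+10 = 29 ⇒ 29 days.
Countdown has 16 days of float (longest path through it is 13).
No other chain overtakes it, so the finish is 29 days.

29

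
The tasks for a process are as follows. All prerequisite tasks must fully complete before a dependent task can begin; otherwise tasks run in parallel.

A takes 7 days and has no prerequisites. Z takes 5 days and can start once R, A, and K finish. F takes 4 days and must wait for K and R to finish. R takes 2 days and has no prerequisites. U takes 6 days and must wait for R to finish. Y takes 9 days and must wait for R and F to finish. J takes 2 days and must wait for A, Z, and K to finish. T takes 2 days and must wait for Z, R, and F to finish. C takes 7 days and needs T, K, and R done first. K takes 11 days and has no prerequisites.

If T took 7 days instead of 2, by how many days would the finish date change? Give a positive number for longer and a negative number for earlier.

5

The binding path is K→Z→T→C = 11+5+2+7 = 25; finish at 25 days.
T lies on that path, so at 7 days the path becomes 30 days.
That remains the longest chain; total 30 days.
Change in finish: 30 − 25 = +5 days.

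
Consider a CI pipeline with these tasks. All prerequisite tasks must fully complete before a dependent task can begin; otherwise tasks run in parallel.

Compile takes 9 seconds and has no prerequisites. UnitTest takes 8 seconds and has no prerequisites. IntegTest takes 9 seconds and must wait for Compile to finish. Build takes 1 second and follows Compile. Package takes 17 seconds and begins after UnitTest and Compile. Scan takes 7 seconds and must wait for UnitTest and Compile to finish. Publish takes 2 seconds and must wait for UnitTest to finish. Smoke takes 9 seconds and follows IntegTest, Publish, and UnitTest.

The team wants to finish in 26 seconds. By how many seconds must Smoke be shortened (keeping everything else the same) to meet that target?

1

Current finish: 27 seconds; target: 26.
Smoke is on every critical path, so each second cut from Smoke cuts the finish by one (this holds down to a finish of 26).
Need 27 − 26 = 1 second off Smoke → Smoke becomes 8 seconds, finish becomes 26.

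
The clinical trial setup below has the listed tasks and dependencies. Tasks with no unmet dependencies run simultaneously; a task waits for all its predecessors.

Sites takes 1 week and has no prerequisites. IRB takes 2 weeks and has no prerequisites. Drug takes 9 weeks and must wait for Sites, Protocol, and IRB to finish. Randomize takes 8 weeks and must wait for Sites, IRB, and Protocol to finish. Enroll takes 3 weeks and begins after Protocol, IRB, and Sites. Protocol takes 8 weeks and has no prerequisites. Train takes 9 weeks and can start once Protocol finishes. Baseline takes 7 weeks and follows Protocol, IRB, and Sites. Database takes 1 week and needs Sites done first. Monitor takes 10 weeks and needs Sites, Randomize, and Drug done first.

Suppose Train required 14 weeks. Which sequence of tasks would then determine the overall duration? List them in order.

Protocol, Drug, Monitor

Baseline: Protocol→Drug→Monitor = 8+9+10 = 27 → 27 weeks.
Train is off the critical path — its longest chain is 17 weeks, giving 10 of slack.
No other chain overtakes it, so the finish is 27 weeks.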